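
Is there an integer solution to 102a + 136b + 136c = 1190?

gcd(136, 102):
  136 = 1*102 + 34
  102 = 3*34
so gcd(136, 102) = 34.
gcd(34, 136) = 34.
34 divides 1190, so integer solutions exist.

yes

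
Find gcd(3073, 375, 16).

1

gcd(3073, 375) = 1.
gcd(1, 16) = 1.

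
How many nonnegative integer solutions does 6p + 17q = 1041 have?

10

gcd(17, 6) = 1  (17 = 2*6 + 5, 6 = 1*5 + 1, 5 = 5*1).
Back-substituting, 6*(3) + 17*(-1) = 1.
Scale by 1041: one solution is (3123, -1041). Reduce p mod 17: (12, 57).
General: p = 12 + 17t, q = 57 - 6t.
p ≥ 0 ⇒ t ≥ 0; q ≥ 0 ⇒ t ≤ 9. So t ∈ [0, 9]: 10 solutions.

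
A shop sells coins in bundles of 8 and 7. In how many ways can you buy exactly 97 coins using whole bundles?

1

Need nonnegative integers with 8j + 7k = 97.
gcd(8, 7) = 1, and 8·(1) + 7·(-1) = 1.
So (j₀, k₀) = (97, -97); general j = 97 + 7t, k = -97 - 8t.
j ≥ 0 ⇒ t ≥ -13; k ≥ 0 ⇒ t ≤ -13. That's 1 value of t.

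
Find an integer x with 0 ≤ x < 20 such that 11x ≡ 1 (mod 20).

11

gcd(20, 11) = 1  (20 = 1·11 + 9, 11 = 1·9 + 2, 9 = 4·2 + 1, 2 = 2·1).
Back-substituting, 11·(-9) + 20·(5) = 1.
So 11·-9 ≡ 1 (mod 20), and -9 mod 20 = 11.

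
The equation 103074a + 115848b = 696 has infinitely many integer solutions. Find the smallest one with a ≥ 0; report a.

gcd(115848, 103074):
  115848 = 1·103074 + 12774
  103074 = 8·12774 + 882
  12774 = 14·882 + 426
  882 = 2·426 + 30
  426 = 14·30 + 6
  30 = 5·6
so gcd(115848, 103074) = 6.
6 divides 696, so solutions exist.
Back-substitute for Bézout coefficients:
  6 = 426 - 14·30
  ... = 103074·(-3809) + 115848·(3389)
Scale by 696/6 = 116: (a₀, b₀) = (-441844, 393124).
General solution: a = -441844 + 19308t, b = 393124 - 17179t for integer t.
a ≥ 0: smallest is -441844 mod 19308 = 2240 (at t = 23), with b = -1993.

2240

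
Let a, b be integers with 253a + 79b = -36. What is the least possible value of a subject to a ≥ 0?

gcd(253, 79) = 1.
1 divides -36, so solutions exist.
By Bézout, 253×(5) + 79×(-16) = 1.
Scale by -36/1 = -36: (a₀, b₀) = (-180, 576).
General solution: a = -180 + 79t, b = 576 - 253t for integer t.
a ≥ 0: smallest is -180 mod 79 = 57 (at t = 3), with b = -183.

57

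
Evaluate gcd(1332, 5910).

gcd(5910, 1332):
  5910 = 4*1332 + 582
  1332 = 2*582 + 168
  582 = 3*168 + 78
  168 = 2*78 + 12
  78 = 6*12 + 6
  12 = 2*6
so gcd(5910, 1332) = 6.

6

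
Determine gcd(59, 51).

1

gcd(59, 51):
  59 = 1×51 + 8
  51 = 6×8 + 3
  8 = 2×3 + 2
  3 = 1×2 + 1
  2 = 2×1
so gcd(59, 51) = 1.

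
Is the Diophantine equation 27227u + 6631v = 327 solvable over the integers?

gcd(27227, 6631) = 19.
19 does not divide 327 (remainder 4), so no integer solutions.

no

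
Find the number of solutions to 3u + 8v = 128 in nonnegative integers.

6

gcd(8, 3):
  8 = 2*3 + 2
  3 = 1*2 + 1
  2 = 2*1
so gcd(8, 3) = 1.
Back-substitute for Bézout coefficients:
  1 = 3 - 1*2
  ... = 3*(3) + 8*(-1)
Scale by 128: one solution is (384, -128). Reduce u mod 8: (0, 16).
General: u = 0 + 8t, v = 16 - 3t.
u ≥ 0 ⇒ t ≥ 0; v ≥ 0 ⇒ t ≤ 5. So t ∈ [0, 5]: 6 solutions.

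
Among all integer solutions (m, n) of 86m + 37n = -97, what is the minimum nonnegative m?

gcd(86, 37) = 1  (86 = 2·37 + 12, 37 = 3·12 + 1, 12 = 12·1).
1 divides -97, so solutions exist.
Back-substituting, 86·(-3) + 37·(7) = 1.
Scale by -97/1 = -97: (m₀, n₀) = (291, -679).
General solution: m = 291 + 37t, n = -679 - 86t for integer t.
m ≥ 0: smallest is 291 mod 37 = 32 (at t = -7), with n = -77.

32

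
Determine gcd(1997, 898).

gcd(1997, 898):
  1997 = 2*898 + 201
  898 = 4*201 + 94
  201 = 2*94 + 13
  94 = 7*13 + 3
  13 = 4*3 + 1
  3 = 3*1
so gcd(1997, 898) = 1.

1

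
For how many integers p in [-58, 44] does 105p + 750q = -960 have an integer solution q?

gcd(750, 105):
  750 = 7*105 + 15
  105 = 7*15
so gcd(750, 105) = 15.
Back-substitute for Bézout coefficients:
  15 = 750 - 7*105
  ... = 105*(-7) + 750*(1)
Scale by -64: particular solution (448, -64); reduce p mod 50: (48, -8).
General solution: p = 48 + 50t, q = -8 - 7t for integer t.
-58 ≤ 48 + 50t ≤ 44 gives t ∈ [-2, -1], which is 2 values.

2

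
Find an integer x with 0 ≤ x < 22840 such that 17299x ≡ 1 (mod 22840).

gcd(22840, 17299) = 1.
By Bézout, 17299×(-2061) + 22840×(1561) = 1.
So 17299×-2061 ≡ 1 (mod 22840), and -2061 mod 22840 = 20779.

20779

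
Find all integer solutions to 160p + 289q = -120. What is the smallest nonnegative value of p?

gcd(289, 160):
  289 = 1×160 + 129
  160 = 1×129 + 31
  129 = 4×31 + 5
  31 = 6×5 + 1
  5 = 5×1
so gcd(289, 160) = 1.
1 divides -120, so solutions exist.
Back-substitute for Bézout coefficients:
  1 = 31 - 6×5
  ... = 160×(56) + 289×(-31)
Scale by -120/1 = -120: (p₀, q₀) = (-6720, 3720).
General solution: p = -6720 + 289t, q = 3720 - 160t for integer t.
p ≥ 0: smallest is -6720 mod 289 = 216 (at t = 24), with q = -120.

216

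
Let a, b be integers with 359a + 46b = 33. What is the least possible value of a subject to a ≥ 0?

gcd(359, 46):
  359 = 7×46 + 37
  46 = 1×37 + 9
  37 = 4×9 + 1
  9 = 9×1
so gcd(359, 46) = 1.
1 divides 33, so solutions exist.
Back-substitute for Bézout coefficients:
  1 = 37 - 4×9
  ... = 359×(5) + 46×(-39)
Scale by 33/1 = 33: (a₀, b₀) = (165, -1287).
General solution: a = 165 + 46t, b = -1287 - 359t for integer t.
a ≥ 0: smallest is 165 mod 46 = 27 (at t = -3), with b = -210.

27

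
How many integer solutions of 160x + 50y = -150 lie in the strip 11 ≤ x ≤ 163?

30

gcd(160, 50):
  160 = 3×50 + 10
  50 = 5×10
so gcd(160, 50) = 10.
Back-substitute for Bézout coefficients:
  10 = 160 - 3×50
  ... = 160×(1) + 50×(-3)
Scale by -15: particular solution (-15, 45); reduce x mod 5: (0, -3).
General solution: x = 0 + 5t, y = -3 - 16t for integer t.
11 ≤ 0 + 5t ≤ 163 gives t ∈ [3, 32], which is 30 values.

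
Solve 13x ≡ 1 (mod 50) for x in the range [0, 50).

27

gcd(50, 13) = 1.
By Bézout, 13*(-23) + 50*(6) = 1.
So 13*-23 ≡ 1 (mod 50), and -23 mod 50 = 27.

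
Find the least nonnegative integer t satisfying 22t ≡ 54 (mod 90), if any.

27

gcd(90, 22) = 2  (90 = 4*22 + 2, 22 = 11*2).
2 divides 54, so solutions exist.
Back-substituting, 22*(-4) + 90*(1) = 2.
So 22*(-4) ≡ 2 (mod 90); multiply by 27: t ≡ -108 (mod 45).
Smallest nonnegative: t = -108 mod 45 = 27.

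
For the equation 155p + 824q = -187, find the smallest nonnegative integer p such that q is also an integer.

759

gcd(824, 155):
  824 = 5×155 + 49
  155 = 3×49 + 8
  49 = 6×8 + 1
  8 = 8×1
so gcd(824, 155) = 1.
1 divides -187, so solutions exist.
Back-substitute for Bézout coefficients:
  1 = 49 - 6×8
  ... = 155×(-101) + 824×(19)
Scale by -187/1 = -187: (p₀, q₀) = (18887, -3553).
General solution: p = 18887 + 824t, q = -3553 - 155t for integer t.
p ≥ 0: smallest is 18887 mod 824 = 759 (at t = -22), with q = -143.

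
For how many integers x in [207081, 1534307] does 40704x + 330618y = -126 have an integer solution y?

gcd(330618, 40704) = 6.
By Bézout, 40704·(3647) + 330618·(-449) = 6.
Particular solution: (33619, -4139).
General solution: x = 33619 + 55103t, y = -4139 - 6784t for integer t.
207081 ≤ 33619 + 55103t ≤ 1534307 gives t ∈ [4, 27], which is 24 values.

24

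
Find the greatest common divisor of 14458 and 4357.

1

gcd(14458, 4357):
  14458 = 3·4357 + 1387
  4357 = 3·1387 + 196
  1387 = 7·196 + 15
  196 = 13·15 + 1
  15 = 15·1
so gcd(14458, 4357) = 1.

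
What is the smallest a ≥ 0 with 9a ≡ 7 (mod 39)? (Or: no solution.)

gcd(39, 9) = 3.
3 does not divide 7, so the congruence has no solution.

no solution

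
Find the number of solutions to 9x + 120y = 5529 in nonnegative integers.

16

gcd(120, 9):
  120 = 13·9 + 3
  9 = 3·3
so gcd(120, 9) = 3.
Back-substitute for Bézout coefficients:
  3 = 120 - 13·9
  ... = 9·(-13) + 120·(1)
Scale by 1843: one solution is (-23959, 1843). Reduce x mod 40: (1, 46).
General: x = 1 + 40t, y = 46 - 3t.
x ≥ 0 ⇒ t ≥ 0; y ≥ 0 ⇒ t ≤ 15. So t ∈ [0, 15]: 16 solutions.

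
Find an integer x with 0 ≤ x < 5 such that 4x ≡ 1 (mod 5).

4

gcd(5, 4):
  5 = 1×4 + 1
  4 = 4×1
so gcd(5, 4) = 1.
Back-substitute for Bézout coefficients:
  1 = 5 - 1×4
  ... = 4×(-1) + 5×(1)
So 4×-1 ≡ 1 (mod 5), and -1 mod 5 = 4.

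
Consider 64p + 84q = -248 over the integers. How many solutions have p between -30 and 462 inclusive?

23

gcd(84, 64) = 4.
By Bézout, 64·(4) + 84·(-3) = 4.
Particular solution: (4, -6).
General solution: p = 4 + 21t, q = -6 - 16t for integer t.
-30 ≤ 4 + 21t ≤ 462 gives t ∈ [-1, 21], which is 23 values.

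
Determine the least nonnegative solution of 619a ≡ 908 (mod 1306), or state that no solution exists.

gcd(1306, 619) = 1.
1 divides 908, so solutions exist.
By Bézout, 619·(-557) + 1306·(264) = 1.
So 619·(-557) ≡ 1 (mod 1306); multiply by 908: a ≡ -505756 (mod 1306).
Smallest nonnegative: a = -505756 mod 1306 = 972.

972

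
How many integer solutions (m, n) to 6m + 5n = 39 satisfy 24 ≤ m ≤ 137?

gcd(6, 5) = 1  (6 = 1·5 + 1, 5 = 5·1).
Back-substituting, 6·(1) + 5·(-1) = 1.
Scale by 39: particular solution (39, -39); reduce m mod 5: (4, 3).
General solution: m = 4 + 5t, n = 3 - 6t for integer t.
24 ≤ 4 + 5t ≤ 137 gives t ∈ [4, 26], which is 23 values.

23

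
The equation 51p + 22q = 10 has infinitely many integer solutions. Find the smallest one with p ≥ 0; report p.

14

gcd(51, 22) = 1.
1 divides 10, so solutions exist.
By Bézout, 51*(-3) + 22*(7) = 1.
Scale by 10/1 = 10: (p₀, q₀) = (-30, 70).
General solution: p = -30 + 22t, q = 70 - 51t for integer t.
p ≥ 0: smallest is -30 mod 22 = 14 (at t = 2), with q = -32.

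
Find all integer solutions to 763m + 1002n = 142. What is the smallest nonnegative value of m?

gcd(1002, 763) = 1  (1002 = 1×763 + 239, 763 = 3×239 + 46, 239 = 5×46 + 9, 46 = 5×9 + 1, 9 = 9×1).
1 divides 142, so solutions exist.
Back-substituting, 763×(109) + 1002×(-83) = 1.
Scale by 142/1 = 142: (m₀, n₀) = (15478, -11786).
General solution: m = 15478 + 1002t, n = -11786 - 763t for integer t.
m ≥ 0: smallest is 15478 mod 1002 = 448 (at t = -15), with n = -341.

448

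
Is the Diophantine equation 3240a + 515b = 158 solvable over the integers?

no

gcd(3240, 515) = 5.
5 does not divide 158 (remainder 3), so no integer solutions.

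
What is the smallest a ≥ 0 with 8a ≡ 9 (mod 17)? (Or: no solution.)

gcd(17, 8) = 1  (17 = 2*8 + 1, 8 = 8*1).
1 divides 9, so solutions exist.
Back-substituting, 8*(-2) + 17*(1) = 1.
So 8*(-2) ≡ 1 (mod 17); multiply by 9: a ≡ -18 (mod 17).
Smallest nonnegative: a = -18 mod 17 = 16.

16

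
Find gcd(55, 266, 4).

gcd(266, 55) = 1  (266 = 4*55 + 46, 55 = 1*46 + 9, 46 = 5*9 + 1, 9 = 9*1).
gcd(1, 4) = 1.

1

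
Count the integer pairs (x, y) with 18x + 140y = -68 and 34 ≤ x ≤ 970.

13

gcd(140, 18) = 2  (140 = 7·18 + 14, 18 = 1·14 + 4, 14 = 3·4 + 2, 4 = 2·2).
Back-substituting, 18·(-31) + 140·(4) = 2.
Scale by -34: particular solution (1054, -136); reduce x mod 70: (4, -1).
General solution: x = 4 + 70t, y = -1 - 9t for integer t.
34 ≤ 4 + 70t ≤ 970 gives t ∈ [1, 13], which is 13 values.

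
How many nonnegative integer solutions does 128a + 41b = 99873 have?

19

gcd(128, 41) = 1.
By Bézout, 128·(-8) + 41·(25) = 1.
One solution: (24, 2361).
General: a = 24 + 41t, b = 2361 - 128t.
a ≥ 0 ⇒ t ≥ 0; b ≥ 0 ⇒ t ≤ 18. So t ∈ [0, 18]: 19 solutions.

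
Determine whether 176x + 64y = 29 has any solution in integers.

gcd(176, 64):
  176 = 2×64 + 48
  64 = 1×48 + 16
  48 = 3×16
so gcd(176, 64) = 16.
16 does not divide 29 (remainder 13), so no integer solutions.

no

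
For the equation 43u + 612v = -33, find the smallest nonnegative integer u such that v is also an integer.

597

gcd(612, 43):
  612 = 14*43 + 10
  43 = 4*10 + 3
  10 = 3*3 + 1
  3 = 3*1
so gcd(612, 43) = 1.
1 divides -33, so solutions exist.
Back-substitute for Bézout coefficients:
  1 = 10 - 3*3
  ... = 43*(-185) + 612*(13)
Scale by -33/1 = -33: (u₀, v₀) = (6105, -429).
General solution: u = 6105 + 612t, v = -429 - 43t for integer t.
u ≥ 0: smallest is 6105 mod 612 = 597 (at t = -9), with v = -42.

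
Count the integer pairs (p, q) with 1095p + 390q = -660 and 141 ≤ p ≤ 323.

gcd(1095, 390):
  1095 = 2·390 + 315
  390 = 1·315 + 75
  315 = 4·75 + 15
  75 = 5·15
so gcd(1095, 390) = 15.
Back-substitute for Bézout coefficients:
  15 = 315 - 4·75
  ... = 1095·(5) + 390·(-14)
Scale by -44: particular solution (-220, 616); reduce p mod 26: (14, -41).
General solution: p = 14 + 26t, q = -41 - 73t for integer t.
141 ≤ 14 + 26t ≤ 323 gives t ∈ [5, 11], which is 7 values.

7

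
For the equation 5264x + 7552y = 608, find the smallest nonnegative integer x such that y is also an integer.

310

gcd(7552, 5264):
  7552 = 1*5264 + 2288
  5264 = 2*2288 + 688
  2288 = 3*688 + 224
  688 = 3*224 + 16
  224 = 14*16
so gcd(7552, 5264) = 16.
16 divides 608, so solutions exist.
Back-substitute for Bézout coefficients:
  16 = 688 - 3*224
  ... = 5264*(33) + 7552*(-23)
Scale by 608/16 = 38: (x₀, y₀) = (1254, -874).
General solution: x = 1254 + 472t, y = -874 - 329t for integer t.
x ≥ 0: smallest is 1254 mod 472 = 310 (at t = -2), with y = -216.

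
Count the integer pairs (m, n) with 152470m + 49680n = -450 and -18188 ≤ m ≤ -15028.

0

gcd(152470, 49680):
  152470 = 3×49680 + 3430
  49680 = 14×3430 + 1660
  3430 = 2×1660 + 110
  1660 = 15×110 + 10
  110 = 11×10
so gcd(152470, 49680) = 10.
Back-substitute for Bézout coefficients:
  10 = 1660 - 15×110
  ... = 152470×(-449) + 49680×(1378)
Scale by -45: particular solution (20205, -62010); reduce m mod 4968: (333, -1022).
General solution: m = 333 + 4968t, n = -1022 - 15247t for integer t.
-18188 ≤ 333 + 4968t ≤ -15028 gives t ∈ [-3, -4], which is 0 values.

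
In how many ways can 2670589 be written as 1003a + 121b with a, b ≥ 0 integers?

22

gcd(1003, 121) = 1  (1003 = 8×121 + 35, 121 = 3×35 + 16, 35 = 2×16 + 3, 16 = 5×3 + 1, 3 = 3×1).
Back-substituting, 1003×(-38) + 121×(315) = 1.
Scale by 2670589: one solution is (-101482382, 841235535). Reduce a mod 121: (76, 21441).
General: a = 76 + 121t, b = 21441 - 1003t.
a ≥ 0 ⇒ t ≥ 0; b ≥ 0 ⇒ t ≤ 21. So t ∈ [0, 21]: 22 solutions.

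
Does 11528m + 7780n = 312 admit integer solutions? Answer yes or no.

yes

gcd(11528, 7780):
  11528 = 1*7780 + 3748
  7780 = 2*3748 + 284
  3748 = 13*284 + 56
  284 = 5*56 + 4
  56 = 14*4
so gcd(11528, 7780) = 4.
4 divides 312, so integer solutions exist.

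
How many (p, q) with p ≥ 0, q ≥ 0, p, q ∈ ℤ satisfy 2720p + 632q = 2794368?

13

gcd(2720, 632) = 8  (2720 = 4·632 + 192, 632 = 3·192 + 56, 192 = 3·56 + 24, 56 = 2·24 + 8, 24 = 3·8).
Back-substituting, 2720·(-23) + 632·(99) = 8.
Scale by 349296: one solution is (-8033808, 34580304). Reduce p mod 79: (18, 4344).
General: p = 18 + 79t, q = 4344 - 340t.
p ≥ 0 ⇒ t ≥ 0; q ≥ 0 ⇒ t ≤ 12. So t ∈ [0, 12]: 13 solutions.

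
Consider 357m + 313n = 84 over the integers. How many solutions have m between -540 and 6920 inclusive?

gcd(357, 313) = 1.
By Bézout, 357·(-64) + 313·(73) = 1.
Particular solution: (258, -294).
General solution: m = 258 + 313t, n = -294 - 357t for integer t.
-540 ≤ 258 + 313t ≤ 6920 gives t ∈ [-2, 21], which is 24 values.

24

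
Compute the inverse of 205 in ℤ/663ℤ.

gcd(663, 205) = 1.
By Bézout, 205*(-152) + 663*(47) = 1.
So 205*-152 ≡ 1 (mod 663), and -152 mod 663 = 511.

511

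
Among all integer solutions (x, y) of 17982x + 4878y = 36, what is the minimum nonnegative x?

gcd(17982, 4878):
  17982 = 3·4878 + 3348
  4878 = 1·3348 + 1530
  3348 = 2·1530 + 288
  1530 = 5·288 + 90
  288 = 3·90 + 18
  90 = 5·18
so gcd(17982, 4878) = 18.
18 divides 36, so solutions exist.
Back-substitute for Bézout coefficients:
  18 = 288 - 3·90
  ... = 17982·(51) + 4878·(-188)
Scale by 36/18 = 2: (x₀, y₀) = (102, -376).
General solution: x = 102 + 271t, y = -376 - 999t for integer t.
x ≥ 0: smallest is 102 mod 271 = 102 (at t = 0), with y = -376.

102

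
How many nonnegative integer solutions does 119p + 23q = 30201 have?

gcd(119, 23):
  119 = 5×23 + 4
  23 = 5×4 + 3
  4 = 1×3 + 1
  3 = 3×1
so gcd(119, 23) = 1.
Back-substitute for Bézout coefficients:
  1 = 4 - 1×3
  ... = 119×(6) + 23×(-31)
Scale by 30201: one solution is (181206, -936231). Reduce p mod 23: (12, 1251).
General: p = 12 + 23t, q = 1251 - 119t.
p ≥ 0 ⇒ t ≥ 0; q ≥ 0 ⇒ t ≤ 10. So t ∈ [0, 10]: 11 solutions.

11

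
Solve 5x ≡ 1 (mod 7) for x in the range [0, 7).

gcd(7, 5):
  7 = 1*5 + 2
  5 = 2*2 + 1
  2 = 2*1
so gcd(7, 5) = 1.
Back-substitute for Bézout coefficients:
  1 = 5 - 2*2
  ... = 5*(3) + 7*(-2)
So 5*3 ≡ 1 (mod 7), and 3 mod 7 = 3.

3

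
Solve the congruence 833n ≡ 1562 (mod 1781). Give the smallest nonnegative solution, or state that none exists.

gcd(1781, 833):
  1781 = 2*833 + 115
  833 = 7*115 + 28
  115 = 4*28 + 3
  28 = 9*3 + 1
  3 = 3*1
so gcd(1781, 833) = 1.
1 divides 1562, so solutions exist.
Back-substitute for Bézout coefficients:
  1 = 28 - 9*3
  ... = 833*(573) + 1781*(-268)
So 833*(573) ≡ 1 (mod 1781); multiply by 1562: n ≡ 895026 (mod 1781).
Smallest nonnegative: n = 895026 mod 1781 = 964.

964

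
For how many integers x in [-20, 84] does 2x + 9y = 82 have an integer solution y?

gcd(9, 2):
  9 = 4*2 + 1
  2 = 2*1
so gcd(9, 2) = 1.
Back-substitute for Bézout coefficients:
  1 = 9 - 4*2
  ... = 2*(-4) + 9*(1)
Scale by 82: particular solution (-328, 82); reduce x mod 9: (5, 8).
General solution: x = 5 + 9t, y = 8 - 2t for integer t.
-20 ≤ 5 + 9t ≤ 84 gives t ∈ [-2, 8], which is 11 values.

11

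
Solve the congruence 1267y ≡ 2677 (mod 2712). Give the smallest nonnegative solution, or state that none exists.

1783

gcd(2712, 1267) = 1  (2712 = 2×1267 + 178, 1267 = 7×178 + 21, 178 = 8×21 + 10, 21 = 2×10 + 1, 10 = 10×1).
1 divides 2677, so solutions exist.
Back-substituting, 1267×(259) + 2712×(-121) = 1.
So 1267×(259) ≡ 1 (mod 2712); multiply by 2677: y ≡ 693343 (mod 2712).
Smallest nonnegative: y = 693343 mod 2712 = 1783.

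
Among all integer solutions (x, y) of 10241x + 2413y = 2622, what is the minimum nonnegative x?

70

gcd(10241, 2413):
  10241 = 4×2413 + 589
  2413 = 4×589 + 57
  589 = 10×57 + 19
  57 = 3×19
so gcd(10241, 2413) = 19.
19 divides 2622, so solutions exist.
Back-substitute for Bézout coefficients:
  19 = 589 - 10×57
  ... = 10241×(41) + 2413×(-174)
Scale by 2622/19 = 138: (x₀, y₀) = (5658, -24012).
General solution: x = 5658 + 127t, y = -24012 - 539t for integer t.
x ≥ 0: smallest is 5658 mod 127 = 70 (at t = -44), with y = -296.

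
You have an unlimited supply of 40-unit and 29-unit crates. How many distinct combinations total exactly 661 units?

Need nonnegative integers with 40j + 29k = 661.
gcd(40, 29) = 1, and 40·(8) + 29·(-11) = 1.
So (j₀, k₀) = (5288, -7271); general j = 5288 + 29t, k = -7271 - 40t.
j ≥ 0 ⇒ t ≥ -182; k ≥ 0 ⇒ t ≤ -182. That's 1 value of t.

1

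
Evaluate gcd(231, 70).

gcd(231, 70) = 7  (231 = 3*70 + 21, 70 = 3*21 + 7, 21 = 3*7).

7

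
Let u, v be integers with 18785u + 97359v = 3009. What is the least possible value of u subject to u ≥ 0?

gcd(97359, 18785):
  97359 = 5·18785 + 3434
  18785 = 5·3434 + 1615
  3434 = 2·1615 + 204
  1615 = 7·204 + 187
  204 = 1·187 + 17
  187 = 11·17
so gcd(97359, 18785) = 17.
17 divides 3009, so solutions exist.
Back-substitute for Bézout coefficients:
  17 = 204 - 1·187
  ... = 18785·(-482) + 97359·(93)
Scale by 3009/17 = 177: (u₀, v₀) = (-85314, 16461).
General solution: u = -85314 + 5727t, v = 16461 - 1105t for integer t.
u ≥ 0: smallest is -85314 mod 5727 = 591 (at t = 15), with v = -114.

591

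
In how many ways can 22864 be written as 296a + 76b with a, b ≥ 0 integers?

gcd(296, 76):
  296 = 3·76 + 68
  76 = 1·68 + 8
  68 = 8·8 + 4
  8 = 2·4
so gcd(296, 76) = 4.
Back-substitute for Bézout coefficients:
  4 = 68 - 8·8
  ... = 296·(9) + 76·(-35)
Scale by 5716: one solution is (51444, -200060). Reduce a mod 19: (11, 258).
General: a = 11 + 19t, b = 258 - 74t.
a ≥ 0 ⇒ t ≥ 0; b ≥ 0 ⇒ t ≤ 3. So t ∈ [0, 3]: 4 solutions.

4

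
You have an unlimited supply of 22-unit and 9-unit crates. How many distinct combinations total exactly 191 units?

1

Need nonnegative integers with 22j + 9k = 191.
gcd(22, 9) = 1, and 22·(-2) + 9·(5) = 1.
So (j₀, k₀) = (-382, 955); general j = -382 + 9t, k = 955 - 22t.
j ≥ 0 ⇒ t ≥ 43; k ≥ 0 ⇒ t ≤ 43. That's 1 value of t.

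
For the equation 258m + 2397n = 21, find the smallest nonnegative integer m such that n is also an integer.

gcd(2397, 258) = 3.
3 divides 21, so solutions exist.
By Bézout, 258·(-288) + 2397·(31) = 3.
Scale by 21/3 = 7: (m₀, n₀) = (-2016, 217).
General solution: m = -2016 + 799t, n = 217 - 86t for integer t.
m ≥ 0: smallest is -2016 mod 799 = 381 (at t = 3), with n = -41.

381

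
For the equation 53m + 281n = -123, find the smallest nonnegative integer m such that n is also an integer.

56

gcd(281, 53):
  281 = 5*53 + 16
  53 = 3*16 + 5
  16 = 3*5 + 1
  5 = 5*1
so gcd(281, 53) = 1.
1 divides -123, so solutions exist.
Back-substitute for Bézout coefficients:
  1 = 16 - 3*5
  ... = 53*(-53) + 281*(10)
Scale by -123/1 = -123: (m₀, n₀) = (6519, -1230).
General solution: m = 6519 + 281t, n = -1230 - 53t for integer t.
m ≥ 0: smallest is 6519 mod 281 = 56 (at t = -23), with n = -11.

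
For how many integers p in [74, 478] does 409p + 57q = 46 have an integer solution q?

gcd(409, 57):
  409 = 7·57 + 10
  57 = 5·10 + 7
  10 = 1·7 + 3
  7 = 2·3 + 1
  3 = 3·1
so gcd(409, 57) = 1.
Back-substitute for Bézout coefficients:
  1 = 7 - 2·3
  ... = 409·(-17) + 57·(122)
Scale by 46: particular solution (-782, 5612); reduce p mod 57: (16, -114).
General solution: p = 16 + 57t, q = -114 - 409t for integer t.
74 ≤ 16 + 57t ≤ 478 gives t ∈ [2, 8], which is 7 values.

7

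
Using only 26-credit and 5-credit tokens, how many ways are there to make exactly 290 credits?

Need nonnegative integers with 26j + 5k = 290.
gcd(26, 5) = 1, and 26·(1) + 5·(-5) = 1.
So (j₀, k₀) = (290, -1450); general j = 290 + 5t, k = -1450 - 26t.
j ≥ 0 ⇒ t ≥ -58; k ≥ 0 ⇒ t ≤ -56. That's 3 values of t.

3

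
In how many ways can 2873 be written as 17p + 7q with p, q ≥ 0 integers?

gcd(17, 7) = 1  (17 = 2×7 + 3, 7 = 2×3 + 1, 3 = 3×1).
Back-substituting, 17×(-2) + 7×(5) = 1.
Scale by 2873: one solution is (-5746, 14365). Reduce p mod 7: (1, 408).
General: p = 1 + 7t, q = 408 - 17t.
p ≥ 0 ⇒ t ≥ 0; q ≥ 0 ⇒ t ≤ 24. So t ∈ [0, 24]: 25 solutions.

25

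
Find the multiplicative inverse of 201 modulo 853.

174

gcd(853, 201):
  853 = 4*201 + 49
  201 = 4*49 + 5
  49 = 9*5 + 4
  5 = 1*4 + 1
  4 = 4*1
so gcd(853, 201) = 1.
Back-substitute for Bézout coefficients:
  1 = 5 - 1*4
  ... = 201*(174) + 853*(-41)
So 201*174 ≡ 1 (mod 853), and 174 mod 853 = 174.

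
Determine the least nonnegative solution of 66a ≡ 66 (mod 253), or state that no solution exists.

1

gcd(253, 66) = 11  (253 = 3×66 + 55, 66 = 1×55 + 11, 55 = 5×11).
11 divides 66, so solutions exist.
Back-substituting, 66×(4) + 253×(-1) = 11.
So 66×(4) ≡ 11 (mod 253); multiply by 6: a ≡ 24 (mod 23).
Smallest nonnegative: a = 24 mod 23 = 1.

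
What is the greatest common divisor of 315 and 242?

gcd(315, 242):
  315 = 1·242 + 73
  242 = 3·73 + 23
  73 = 3·23 + 4
  23 = 5·4 + 3
  4 = 1·3 + 1
  3 = 3·1
so gcd(315, 242) = 1.

1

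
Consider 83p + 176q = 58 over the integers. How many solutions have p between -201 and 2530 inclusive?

15

gcd(176, 83):
  176 = 2×83 + 10
  83 = 8×10 + 3
  10 = 3×3 + 1
  3 = 3×1
so gcd(176, 83) = 1.
Back-substitute for Bézout coefficients:
  1 = 10 - 3×3
  ... = 83×(-53) + 176×(25)
Scale by 58: particular solution (-3074, 1450); reduce p mod 176: (94, -44).
General solution: p = 94 + 176t, q = -44 - 83t for integer t.
-201 ≤ 94 + 176t ≤ 2530 gives t ∈ [-1, 13], which is 15 values.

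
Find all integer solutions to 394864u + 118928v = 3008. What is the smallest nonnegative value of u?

gcd(394864, 118928):
  394864 = 3·118928 + 38080
  118928 = 3·38080 + 4688
  38080 = 8·4688 + 576
  4688 = 8·576 + 80
  576 = 7·80 + 16
  80 = 5·16
so gcd(394864, 118928) = 16.
16 divides 3008, so solutions exist.
Back-substitute for Bézout coefficients:
  16 = 576 - 7·80
  ... = 394864·(1446) + 118928·(-4801)
Scale by 3008/16 = 188: (u₀, v₀) = (271848, -902588).
General solution: u = 271848 + 7433t, v = -902588 - 24679t for integer t.
u ≥ 0: smallest is 271848 mod 7433 = 4260 (at t = -36), with v = -14144.

4260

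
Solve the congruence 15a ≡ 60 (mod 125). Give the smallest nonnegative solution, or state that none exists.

gcd(125, 15) = 5.
5 divides 60, so solutions exist.
By Bézout, 15*(-8) + 125*(1) = 5.
So 15*(-8) ≡ 5 (mod 125); multiply by 12: a ≡ -96 (mod 25).
Smallest nonnegative: a = -96 mod 25 = 4.

4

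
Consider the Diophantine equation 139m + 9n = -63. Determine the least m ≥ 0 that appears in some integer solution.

gcd(139, 9) = 1.
1 divides -63, so solutions exist.
By Bézout, 139*(-2) + 9*(31) = 1.
Scale by -63/1 = -63: (m₀, n₀) = (126, -1953).
General solution: m = 126 + 9t, n = -1953 - 139t for integer t.
m ≥ 0: smallest is 126 mod 9 = 0 (at t = -14), with n = -7.

0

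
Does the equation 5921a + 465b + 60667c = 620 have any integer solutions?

yes

gcd(5921, 465):
  5921 = 12×465 + 341
  465 = 1×341 + 124
  341 = 2×124 + 93
  124 = 1×93 + 31
  93 = 3×31
so gcd(5921, 465) = 31.
gcd(31, 60667) = 31.
31 divides 620, so integer solutions exist.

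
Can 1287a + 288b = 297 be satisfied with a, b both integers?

yes

gcd(1287, 288) = 9.
9 divides 297, so integer solutions exist.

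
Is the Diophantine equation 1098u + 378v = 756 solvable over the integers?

yes

gcd(1098, 378) = 18  (1098 = 2*378 + 342, 378 = 1*342 + 36, 342 = 9*36 + 18, 36 = 2*18).
18 divides 756, so integer solutions exist.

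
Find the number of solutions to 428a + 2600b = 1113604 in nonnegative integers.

gcd(2600, 428) = 4  (2600 = 6*428 + 32, 428 = 13*32 + 12, 32 = 2*12 + 8, 12 = 1*8 + 4, 8 = 2*4).
Back-substituting, 428*(243) + 2600*(-40) = 4.
Scale by 278401: one solution is (67651443, -11136040). Reduce a mod 650: (93, 413).
General: a = 93 + 650t, b = 413 - 107t.
a ≥ 0 ⇒ t ≥ 0; b ≥ 0 ⇒ t ≤ 3. So t ∈ [0, 3]: 4 solutions.

4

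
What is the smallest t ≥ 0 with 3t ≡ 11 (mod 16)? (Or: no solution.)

gcd(16, 3) = 1.
1 divides 11, so solutions exist.
By Bézout, 3×(-5) + 16×(1) = 1.
So 3×(-5) ≡ 1 (mod 16); multiply by 11: t ≡ -55 (mod 16).
Smallest nonnegative: t = -55 mod 16 = 9.

9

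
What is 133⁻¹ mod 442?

gcd(442, 133) = 1  (442 = 3×133 + 43, 133 = 3×43 + 4, 43 = 10×4 + 3, 4 = 1×3 + 1, 3 = 3×1).
Back-substituting, 133×(113) + 442×(-34) = 1.
So 133×113 ≡ 1 (mod 442), and 113 mod 442 = 113.

113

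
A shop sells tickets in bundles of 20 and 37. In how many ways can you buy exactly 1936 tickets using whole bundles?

3

Need nonnegative integers with 20j + 37k = 1936.
gcd(20, 37) = 1, and 20·(13) + 37·(-7) = 1.
So (j₀, k₀) = (25168, -13552); general j = 25168 + 37t, k = -13552 - 20t.
j ≥ 0 ⇒ t ≥ -680; k ≥ 0 ⇒ t ≤ -678. That's 3 values of t.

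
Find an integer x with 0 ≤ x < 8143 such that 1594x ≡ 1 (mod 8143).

gcd(8143, 1594):
  8143 = 5*1594 + 173
  1594 = 9*173 + 37
  173 = 4*37 + 25
  37 = 1*25 + 12
  25 = 2*12 + 1
  12 = 12*1
so gcd(8143, 1594) = 1.
Back-substitute for Bézout coefficients:
  1 = 25 - 2*12
  ... = 1594*(-659) + 8143*(129)
So 1594*-659 ≡ 1 (mod 8143), and -659 mod 8143 = 7484.

7484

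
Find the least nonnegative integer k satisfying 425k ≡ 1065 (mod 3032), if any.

gcd(3032, 425) = 1.
1 divides 1065, so solutions exist.
By Bézout, 425×(585) + 3032×(-82) = 1.
So 425×(585) ≡ 1 (mod 3032); multiply by 1065: k ≡ 623025 (mod 3032).
Smallest nonnegative: k = 623025 mod 3032 = 1465.

1465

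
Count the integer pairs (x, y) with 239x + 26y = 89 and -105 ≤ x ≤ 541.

gcd(239, 26) = 1  (239 = 9*26 + 5, 26 = 5*5 + 1, 5 = 5*1).
Back-substituting, 239*(-5) + 26*(46) = 1.
Scale by 89: particular solution (-445, 4094); reduce x mod 26: (23, -208).
General solution: x = 23 + 26t, y = -208 - 239t for integer t.
-105 ≤ 23 + 26t ≤ 541 gives t ∈ [-4, 19], which is 24 values.

24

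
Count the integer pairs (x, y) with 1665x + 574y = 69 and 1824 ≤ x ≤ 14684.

gcd(1665, 574) = 1.
By Bézout, 1665·(-141) + 574·(409) = 1.
Particular solution: (29, -84).
General solution: x = 29 + 574t, y = -84 - 1665t for integer t.
1824 ≤ 29 + 574t ≤ 14684 gives t ∈ [4, 25], which is 22 values.

22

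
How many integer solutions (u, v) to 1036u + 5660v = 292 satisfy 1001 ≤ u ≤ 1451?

0

gcd(5660, 1036):
  5660 = 5×1036 + 480
  1036 = 2×480 + 76
  480 = 6×76 + 24
  76 = 3×24 + 4
  24 = 6×4
so gcd(5660, 1036) = 4.
Back-substitute for Bézout coefficients:
  4 = 76 - 3×24
  ... = 1036×(224) + 5660×(-41)
Scale by 73: particular solution (16352, -2993); reduce u mod 1415: (787, -144).
General solution: u = 787 + 1415t, v = -144 - 259t for integer t.
1001 ≤ 787 + 1415t ≤ 1451 gives t ∈ [1, 0], which is 0 values.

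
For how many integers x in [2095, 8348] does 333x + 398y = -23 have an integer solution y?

gcd(398, 333):
  398 = 1·333 + 65
  333 = 5·65 + 8
  65 = 8·8 + 1
  8 = 8·1
so gcd(398, 333) = 1.
Back-substitute for Bézout coefficients:
  1 = 65 - 8·8
  ... = 333·(-49) + 398·(41)
Scale by -23: particular solution (1127, -943); reduce x mod 398: (331, -277).
General solution: x = 331 + 398t, y = -277 - 333t for integer t.
2095 ≤ 331 + 398t ≤ 8348 gives t ∈ [5, 20], which is 16 values.

16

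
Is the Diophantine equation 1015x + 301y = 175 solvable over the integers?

yes

gcd(1015, 301) = 7.
7 divides 175, so integer solutions exist.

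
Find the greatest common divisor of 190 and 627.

gcd(627, 190):
  627 = 3·190 + 57
  190 = 3·57 + 19
  57 = 3·19
so gcd(627, 190) = 19.

19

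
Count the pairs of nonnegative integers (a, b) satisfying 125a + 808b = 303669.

3

gcd(808, 125):
  808 = 6*125 + 58
  125 = 2*58 + 9
  58 = 6*9 + 4
  9 = 2*4 + 1
  4 = 4*1
so gcd(808, 125) = 1.
Back-substitute for Bézout coefficients:
  1 = 9 - 2*4
  ... = 125*(181) + 808*(-28)
Scale by 303669: one solution is (54964089, -8502732). Reduce a mod 808: (697, 268).
General: a = 697 + 808t, b = 268 - 125t.
a ≥ 0 ⇒ t ≥ 0; b ≥ 0 ⇒ t ≤ 2. So t ∈ [0, 2]: 3 solutions.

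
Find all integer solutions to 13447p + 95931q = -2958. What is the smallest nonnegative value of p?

gcd(95931, 13447) = 17.
17 divides -2958, so solutions exist.
By Bézout, 13447·(692) + 95931·(-97) = 17.
Scale by -2958/17 = -174: (p₀, q₀) = (-120408, 16878).
General solution: p = -120408 + 5643t, q = 16878 - 791t for integer t.
p ≥ 0: smallest is -120408 mod 5643 = 3738 (at t = 22), with q = -524.

3738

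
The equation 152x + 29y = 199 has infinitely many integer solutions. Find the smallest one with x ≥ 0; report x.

16

gcd(152, 29) = 1.
1 divides 199, so solutions exist.
By Bézout, 152*(-4) + 29*(21) = 1.
Scale by 199/1 = 199: (x₀, y₀) = (-796, 4179).
General solution: x = -796 + 29t, y = 4179 - 152t for integer t.
x ≥ 0: smallest is -796 mod 29 = 16 (at t = 28), with y = -77.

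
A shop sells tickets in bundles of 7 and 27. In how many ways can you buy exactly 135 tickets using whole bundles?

Need nonnegative integers with 7j + 27k = 135.
gcd(7, 27) = 1, and 7·(4) + 27·(-1) = 1.
So (j₀, k₀) = (540, -135); general j = 540 + 27t, k = -135 - 7t.
j ≥ 0 ⇒ t ≥ -20; k ≥ 0 ⇒ t ≤ -20. That's 1 value of t.

1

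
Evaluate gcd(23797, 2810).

1

gcd(23797, 2810):
  23797 = 8·2810 + 1317
  2810 = 2·1317 + 176
  1317 = 7·176 + 85
  176 = 2·85 + 6
  85 = 14·6 + 1
  6 = 6·1
so gcd(23797, 2810) = 1.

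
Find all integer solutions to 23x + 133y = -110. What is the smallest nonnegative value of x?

1

gcd(133, 23) = 1.
1 divides -110, so solutions exist.
By Bézout, 23×(-52) + 133×(9) = 1.
Scale by -110/1 = -110: (x₀, y₀) = (5720, -990).
General solution: x = 5720 + 133t, y = -990 - 23t for integer t.
x ≥ 0: smallest is 5720 mod 133 = 1 (at t = -43), with y = -1.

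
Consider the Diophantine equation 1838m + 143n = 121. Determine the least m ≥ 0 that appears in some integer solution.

gcd(1838, 143) = 1.
1 divides 121, so solutions exist.
By Bézout, 1838·(34) + 143·(-437) = 1.
Scale by 121/1 = 121: (m₀, n₀) = (4114, -52877).
General solution: m = 4114 + 143t, n = -52877 - 1838t for integer t.
m ≥ 0: smallest is 4114 mod 143 = 110 (at t = -28), with n = -1413.

110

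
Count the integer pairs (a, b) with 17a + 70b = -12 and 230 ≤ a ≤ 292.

gcd(70, 17) = 1.
By Bézout, 17*(33) + 70*(-8) = 1.
Particular solution: (24, -6).
General solution: a = 24 + 70t, b = -6 - 17t for integer t.
230 ≤ 24 + 70t ≤ 292 gives t ∈ [3, 3], which is 1 value.

1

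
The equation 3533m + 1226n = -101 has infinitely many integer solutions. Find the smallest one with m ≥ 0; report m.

415

gcd(3533, 1226):
  3533 = 2·1226 + 1081
  1226 = 1·1081 + 145
  1081 = 7·145 + 66
  145 = 2·66 + 13
  66 = 5·13 + 1
  13 = 13·1
so gcd(3533, 1226) = 1.
1 divides -101, so solutions exist.
Back-substitute for Bézout coefficients:
  1 = 66 - 5·13
  ... = 3533·(93) + 1226·(-268)
Scale by -101/1 = -101: (m₀, n₀) = (-9393, 27068).
General solution: m = -9393 + 1226t, n = 27068 - 3533t for integer t.
m ≥ 0: smallest is -9393 mod 1226 = 415 (at t = 8), with n = -1196.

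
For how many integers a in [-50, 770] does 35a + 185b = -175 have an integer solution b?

22

gcd(185, 35) = 5.
By Bézout, 35*(16) + 185*(-3) = 5.
Particular solution: (32, -7).
General solution: a = 32 + 37t, b = -7 - 7t for integer t.
-50 ≤ 32 + 37t ≤ 770 gives t ∈ [-2, 19], which is 22 values.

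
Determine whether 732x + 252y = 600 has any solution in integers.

gcd(732, 252) = 12  (732 = 2*252 + 228, 252 = 1*228 + 24, 228 = 9*24 + 12, 24 = 2*12).
12 divides 600, so integer solutions exist.

yes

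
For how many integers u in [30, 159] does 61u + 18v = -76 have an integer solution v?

7

gcd(61, 18):
  61 = 3*18 + 7
  18 = 2*7 + 4
  7 = 1*4 + 3
  4 = 1*3 + 1
  3 = 3*1
so gcd(61, 18) = 1.
Back-substitute for Bézout coefficients:
  1 = 4 - 1*3
  ... = 61*(-5) + 18*(17)
Scale by -76: particular solution (380, -1292); reduce u mod 18: (2, -11).
General solution: u = 2 + 18t, v = -11 - 61t for integer t.
30 ≤ 2 + 18t ≤ 159 gives t ∈ [2, 8], which is 7 values.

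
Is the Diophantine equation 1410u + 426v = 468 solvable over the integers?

gcd(1410, 426):
  1410 = 3·426 + 132
  426 = 3·132 + 30
  132 = 4·30 + 12
  30 = 2·12 + 6
  12 = 2·6
so gcd(1410, 426) = 6.
6 divides 468, so integer solutions exist.

yes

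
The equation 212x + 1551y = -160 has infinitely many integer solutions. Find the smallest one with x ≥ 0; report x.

gcd(1551, 212):
  1551 = 7*212 + 67
  212 = 3*67 + 11
  67 = 6*11 + 1
  11 = 11*1
so gcd(1551, 212) = 1.
1 divides -160, so solutions exist.
Back-substitute for Bézout coefficients:
  1 = 67 - 6*11
  ... = 212*(-139) + 1551*(19)
Scale by -160/1 = -160: (x₀, y₀) = (22240, -3040).
General solution: x = 22240 + 1551t, y = -3040 - 212t for integer t.
x ≥ 0: smallest is 22240 mod 1551 = 526 (at t = -14), with y = -72.

526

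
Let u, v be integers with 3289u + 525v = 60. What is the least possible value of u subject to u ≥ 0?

gcd(3289, 525) = 1.
1 divides 60, so solutions exist.
By Bézout, 3289×(34) + 525×(-213) = 1.
Scale by 60/1 = 60: (u₀, v₀) = (2040, -12780).
General solution: u = 2040 + 525t, v = -12780 - 3289t for integer t.
u ≥ 0: smallest is 2040 mod 525 = 465 (at t = -3), with v = -2913.

465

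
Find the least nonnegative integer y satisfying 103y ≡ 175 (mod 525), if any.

gcd(525, 103) = 1.
1 divides 175, so solutions exist.
By Bézout, 103×(-158) + 525×(31) = 1.
So 103×(-158) ≡ 1 (mod 525); multiply by 175: y ≡ -27650 (mod 525).
Smallest nonnegative: y = -27650 mod 525 = 175.

175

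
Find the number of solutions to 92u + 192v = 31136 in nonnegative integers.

gcd(192, 92) = 4.
By Bézout, 92×(23) + 192×(-11) = 4.
One solution: (40, 143).
General: u = 40 + 48t, v = 143 - 23t.
u ≥ 0 ⇒ t ≥ 0; v ≥ 0 ⇒ t ≤ 6. So t ∈ [0, 6]: 7 solutions.

7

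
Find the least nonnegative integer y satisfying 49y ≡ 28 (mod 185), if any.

gcd(185, 49) = 1.
1 divides 28, so solutions exist.
By Bézout, 49·(34) + 185·(-9) = 1.
So 49·(34) ≡ 1 (mod 185); multiply by 28: y ≡ 952 (mod 185).
Smallest nonnegative: y = 952 mod 185 = 27.

27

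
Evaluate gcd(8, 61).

gcd(61, 8):
  61 = 7×8 + 5
  8 = 1×5 + 3
  5 = 1×3 + 2
  3 = 1×2 + 1
  2 = 2×1
so gcd(61, 8) = 1.

1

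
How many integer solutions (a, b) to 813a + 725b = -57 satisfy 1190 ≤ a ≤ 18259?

23

gcd(813, 725) = 1  (813 = 1*725 + 88, 725 = 8*88 + 21, 88 = 4*21 + 4, 21 = 5*4 + 1, 4 = 4*1).
Back-substituting, 813*(-173) + 725*(194) = 1.
Scale by -57: particular solution (9861, -11058); reduce a mod 725: (436, -489).
General solution: a = 436 + 725t, b = -489 - 813t for integer t.
1190 ≤ 436 + 725t ≤ 18259 gives t ∈ [2, 24], which is 23 values.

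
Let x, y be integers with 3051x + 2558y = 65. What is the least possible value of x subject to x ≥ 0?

gcd(3051, 2558):
  3051 = 1×2558 + 493
  2558 = 5×493 + 93
  493 = 5×93 + 28
  93 = 3×28 + 9
  28 = 3×9 + 1
  9 = 9×1
so gcd(3051, 2558) = 1.
1 divides 65, so solutions exist.
Back-substitute for Bézout coefficients:
  1 = 28 - 3×9
  ... = 3051×(275) + 2558×(-328)
Scale by 65/1 = 65: (x₀, y₀) = (17875, -21320).
General solution: x = 17875 + 2558t, y = -21320 - 3051t for integer t.
x ≥ 0: smallest is 17875 mod 2558 = 2527 (at t = -6), with y = -3014.

2527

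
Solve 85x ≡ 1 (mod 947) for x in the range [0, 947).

gcd(947, 85) = 1.
By Bézout, 85*(78) + 947*(-7) = 1.
So 85*78 ≡ 1 (mod 947), and 78 mod 947 = 78.

78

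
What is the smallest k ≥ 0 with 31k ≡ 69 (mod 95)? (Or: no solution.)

39

gcd(95, 31):
  95 = 3·31 + 2
  31 = 15·2 + 1
  2 = 2·1
so gcd(95, 31) = 1.
1 divides 69, so solutions exist.
Back-substitute for Bézout coefficients:
  1 = 31 - 15·2
  ... = 31·(46) + 95·(-15)
So 31·(46) ≡ 1 (mod 95); multiply by 69: k ≡ 3174 (mod 95).
Smallest nonnegative: k = 3174 mod 95 = 39.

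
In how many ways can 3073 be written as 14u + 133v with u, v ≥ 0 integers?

gcd(133, 14) = 7.
By Bézout, 14×(-9) + 133×(1) = 7.
One solution: (1, 23).
General: u = 1 + 19t, v = 23 - 2t.
u ≥ 0 ⇒ t ≥ 0; v ≥ 0 ⇒ t ≤ 11. So t ∈ [0, 11]: 12 solutions.

12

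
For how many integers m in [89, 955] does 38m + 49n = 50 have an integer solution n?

18

gcd(49, 38):
  49 = 1*38 + 11
  38 = 3*11 + 5
  11 = 2*5 + 1
  5 = 5*1
so gcd(49, 38) = 1.
Back-substitute for Bézout coefficients:
  1 = 11 - 2*5
  ... = 38*(-9) + 49*(7)
Scale by 50: particular solution (-450, 350); reduce m mod 49: (40, -30).
General solution: m = 40 + 49t, n = -30 - 38t for integer t.
89 ≤ 40 + 49t ≤ 955 gives t ∈ [1, 18], which is 18 values.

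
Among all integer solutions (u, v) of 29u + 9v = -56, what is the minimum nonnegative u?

gcd(29, 9) = 1.
1 divides -56, so solutions exist.
By Bézout, 29×(-4) + 9×(13) = 1.
Scale by -56/1 = -56: (u₀, v₀) = (224, -728).
General solution: u = 224 + 9t, v = -728 - 29t for integer t.
u ≥ 0: smallest is 224 mod 9 = 8 (at t = -24), with v = -32.

8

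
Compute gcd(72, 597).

gcd(597, 72):
  597 = 8·72 + 21
  72 = 3·21 + 9
  21 = 2·9 + 3
  9 = 3·3
so gcd(597, 72) = 3.

3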